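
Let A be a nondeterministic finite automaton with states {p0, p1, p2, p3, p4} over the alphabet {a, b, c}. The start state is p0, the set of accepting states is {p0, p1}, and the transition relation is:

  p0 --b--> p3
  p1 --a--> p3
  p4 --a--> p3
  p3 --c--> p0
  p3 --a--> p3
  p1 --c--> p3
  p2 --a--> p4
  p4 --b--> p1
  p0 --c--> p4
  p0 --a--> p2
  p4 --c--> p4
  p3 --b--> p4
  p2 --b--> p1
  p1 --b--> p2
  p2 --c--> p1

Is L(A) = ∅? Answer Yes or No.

No

The empty string ε is accepted: the run p0 ends in the accepting state p0.
Since at least one string is accepted, L(A) is not empty.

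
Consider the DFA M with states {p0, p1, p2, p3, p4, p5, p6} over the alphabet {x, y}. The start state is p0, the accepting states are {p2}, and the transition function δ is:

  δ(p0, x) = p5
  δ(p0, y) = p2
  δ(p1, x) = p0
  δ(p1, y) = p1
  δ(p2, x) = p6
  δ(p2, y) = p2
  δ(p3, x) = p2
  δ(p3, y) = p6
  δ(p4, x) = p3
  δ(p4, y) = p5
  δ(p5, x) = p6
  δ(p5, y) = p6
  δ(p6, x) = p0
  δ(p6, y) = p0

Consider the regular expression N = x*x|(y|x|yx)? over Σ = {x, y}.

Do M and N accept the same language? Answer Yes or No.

The string yy is accepted by M but rejected by N.
So L(M) ≠ L(N).

No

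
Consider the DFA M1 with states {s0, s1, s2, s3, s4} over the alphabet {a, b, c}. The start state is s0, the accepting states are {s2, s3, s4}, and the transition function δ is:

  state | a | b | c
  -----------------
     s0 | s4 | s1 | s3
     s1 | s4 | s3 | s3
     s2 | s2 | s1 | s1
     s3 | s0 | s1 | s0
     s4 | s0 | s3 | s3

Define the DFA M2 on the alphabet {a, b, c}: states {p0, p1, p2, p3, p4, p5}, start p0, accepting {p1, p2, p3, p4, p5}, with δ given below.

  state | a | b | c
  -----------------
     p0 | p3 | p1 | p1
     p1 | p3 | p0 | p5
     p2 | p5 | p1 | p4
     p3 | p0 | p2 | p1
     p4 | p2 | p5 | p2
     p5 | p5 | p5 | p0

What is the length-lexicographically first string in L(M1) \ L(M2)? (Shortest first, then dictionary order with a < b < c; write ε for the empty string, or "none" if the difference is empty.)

The string bb is accepted by M1 but not by M2.
No shorter string lies in the difference, and bb is the lexicographically first length-2 string in L(M1) \ L(M2).

bb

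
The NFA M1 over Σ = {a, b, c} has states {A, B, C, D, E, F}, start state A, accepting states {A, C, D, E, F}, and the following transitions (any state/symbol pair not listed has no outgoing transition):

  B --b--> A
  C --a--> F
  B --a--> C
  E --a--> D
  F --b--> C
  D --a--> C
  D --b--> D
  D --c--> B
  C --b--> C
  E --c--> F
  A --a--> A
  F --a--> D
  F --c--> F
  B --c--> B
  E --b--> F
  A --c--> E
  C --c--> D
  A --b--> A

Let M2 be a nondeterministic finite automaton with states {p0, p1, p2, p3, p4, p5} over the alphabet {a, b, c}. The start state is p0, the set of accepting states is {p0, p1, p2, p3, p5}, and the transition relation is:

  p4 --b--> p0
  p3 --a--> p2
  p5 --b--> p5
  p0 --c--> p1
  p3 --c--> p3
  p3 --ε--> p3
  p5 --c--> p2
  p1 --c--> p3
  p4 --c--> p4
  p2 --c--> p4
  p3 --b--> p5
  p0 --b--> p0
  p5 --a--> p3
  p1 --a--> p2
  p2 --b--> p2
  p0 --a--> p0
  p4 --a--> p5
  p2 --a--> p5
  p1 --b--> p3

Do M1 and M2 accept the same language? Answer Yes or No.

Yes

Exploring the product automaton M1 × M2 from the start pair (A, p0), following both machines on each input symbol, reaches 6 state pairs: (A, p0), (E, p1), (D, p2), (F, p3), (C, p5), (B, p4).
M1 accepts in {A, C, D, E, F} and M2 accepts in {p0, p1, p2, p3, p5}. In every reachable pair the two components are either both accepting — (A, p0), (E, p1), (D, p2), (F, p3), (C, p5) — or both non-accepting, so no string is accepted by exactly one of the machines: L(M1) \ L(M2) and L(M2) \ L(M1) are both empty.
Hence every string is accepted by M1 iff it is accepted by M2, and the two languages coincide.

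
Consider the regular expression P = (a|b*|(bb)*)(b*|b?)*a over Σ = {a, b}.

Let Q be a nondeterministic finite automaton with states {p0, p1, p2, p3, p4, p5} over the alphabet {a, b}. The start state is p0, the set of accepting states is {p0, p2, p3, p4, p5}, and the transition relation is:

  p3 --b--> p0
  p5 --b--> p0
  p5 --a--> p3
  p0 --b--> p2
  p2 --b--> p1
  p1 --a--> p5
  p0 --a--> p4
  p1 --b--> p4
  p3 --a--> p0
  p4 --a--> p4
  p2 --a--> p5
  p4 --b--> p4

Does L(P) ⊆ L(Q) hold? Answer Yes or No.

Converting the expression P to a DFA (subset construction, then merging equivalent states) gives the minimal DFA with states {r0, r1, r2, r3, r4}, start state r0, accepting states {r1, r3} and transitions r0: a→r1, b→r2; r1: a→r3, b→r2; r2: a→r3, b→r2; r3: a→r4, b→r4; r4: a→r4, b→r4.
Exploring the product automaton P × Q from the start pair (r0, p0), following both machines on each input symbol, reaches 13 state pairs: (r0, p0), (r1, p4), (r2, p2), (r3, p4), (r2, p4), (r3, p5), (r2, p1), (r4, p4), (r4, p3), (r4, p0), (r4, p2), (r4, p5), (r4, p1).
P accepts in {r1, r3} and Q accepts in {p0, p2, p3, p4, p5}. The reachable pairs whose P-component is accepting are (r1, p4), (r3, p4), (r3, p5); in each of them the Q-component is accepting too, so the product for L(P) \ L(Q) (P-component accepting, Q-component rejecting) has no reachable accepting pair and the difference is empty.
Hence every string in L(P) is also in L(Q).

Yes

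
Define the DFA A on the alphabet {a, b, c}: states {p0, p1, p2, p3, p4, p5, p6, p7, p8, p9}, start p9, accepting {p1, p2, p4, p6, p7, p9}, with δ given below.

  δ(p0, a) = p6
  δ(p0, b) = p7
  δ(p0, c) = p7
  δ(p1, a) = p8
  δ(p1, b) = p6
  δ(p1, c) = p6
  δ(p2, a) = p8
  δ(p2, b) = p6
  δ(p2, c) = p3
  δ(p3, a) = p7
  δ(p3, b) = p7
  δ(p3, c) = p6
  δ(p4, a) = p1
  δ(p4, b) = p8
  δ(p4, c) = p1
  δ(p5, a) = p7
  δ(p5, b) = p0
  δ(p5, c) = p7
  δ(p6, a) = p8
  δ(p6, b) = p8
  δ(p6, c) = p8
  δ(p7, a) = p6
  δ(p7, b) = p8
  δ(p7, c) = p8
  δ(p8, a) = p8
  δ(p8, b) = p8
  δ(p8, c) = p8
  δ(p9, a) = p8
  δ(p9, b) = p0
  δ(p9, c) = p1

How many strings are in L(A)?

The useful subgraph on states {p0, p1, p6, p7, p9} is acyclic, so L(A) is finite; the longest accepting path visits 4 useful states, giving maximum string length 3.
Counting accepting paths from p9 by length: 1 of length 0, 1 of length 1, 5 of length 2, 2 of length 3. Total 9.

9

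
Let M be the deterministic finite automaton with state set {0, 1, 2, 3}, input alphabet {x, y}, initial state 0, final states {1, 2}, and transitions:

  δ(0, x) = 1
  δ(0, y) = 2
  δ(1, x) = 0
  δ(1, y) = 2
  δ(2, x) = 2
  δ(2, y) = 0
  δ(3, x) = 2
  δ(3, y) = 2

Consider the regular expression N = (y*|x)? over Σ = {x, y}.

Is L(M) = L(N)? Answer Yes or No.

No

The string xy is accepted by M but rejected by N.
So L(M) ≠ L(N).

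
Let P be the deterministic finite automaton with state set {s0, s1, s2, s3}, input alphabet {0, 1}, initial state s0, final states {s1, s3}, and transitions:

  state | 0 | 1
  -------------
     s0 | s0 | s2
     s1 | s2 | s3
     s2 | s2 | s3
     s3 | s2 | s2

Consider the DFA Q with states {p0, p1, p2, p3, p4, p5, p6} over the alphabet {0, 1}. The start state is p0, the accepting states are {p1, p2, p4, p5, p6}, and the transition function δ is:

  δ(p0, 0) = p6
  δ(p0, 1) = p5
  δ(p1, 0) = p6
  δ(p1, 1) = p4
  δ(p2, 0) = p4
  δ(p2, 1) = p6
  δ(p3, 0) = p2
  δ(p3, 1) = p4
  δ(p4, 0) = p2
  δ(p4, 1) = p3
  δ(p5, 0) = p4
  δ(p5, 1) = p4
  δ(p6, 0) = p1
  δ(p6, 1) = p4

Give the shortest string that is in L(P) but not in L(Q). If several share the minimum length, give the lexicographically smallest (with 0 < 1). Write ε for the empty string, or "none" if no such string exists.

The string 011 is accepted by P but not by Q.
No shorter string lies in the difference, and 011 is the lexicographically first length-3 string in L(P) \ L(Q).

011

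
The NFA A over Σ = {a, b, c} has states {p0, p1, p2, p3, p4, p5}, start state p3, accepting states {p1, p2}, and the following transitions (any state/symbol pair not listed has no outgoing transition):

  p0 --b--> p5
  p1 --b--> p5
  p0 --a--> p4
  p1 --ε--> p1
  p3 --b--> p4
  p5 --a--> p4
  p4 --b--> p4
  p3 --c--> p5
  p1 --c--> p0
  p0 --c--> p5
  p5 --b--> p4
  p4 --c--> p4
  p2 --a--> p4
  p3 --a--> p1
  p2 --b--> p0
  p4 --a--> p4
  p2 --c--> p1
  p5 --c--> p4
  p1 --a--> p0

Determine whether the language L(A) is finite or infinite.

finite

The useful states (reachable from p3 and able to reach an accepting state) are {p1, p3}.
Restricted to these states the transition graph has no cycle, so every accepting path has bounded length and L is finite.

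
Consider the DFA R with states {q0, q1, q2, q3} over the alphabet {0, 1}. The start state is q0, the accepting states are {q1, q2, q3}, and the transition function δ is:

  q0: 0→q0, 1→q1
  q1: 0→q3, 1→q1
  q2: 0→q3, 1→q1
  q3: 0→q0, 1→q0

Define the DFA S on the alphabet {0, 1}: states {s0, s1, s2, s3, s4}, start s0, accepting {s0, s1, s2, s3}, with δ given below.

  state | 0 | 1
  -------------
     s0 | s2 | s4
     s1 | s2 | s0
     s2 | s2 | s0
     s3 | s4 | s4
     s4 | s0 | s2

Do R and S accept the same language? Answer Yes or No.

No

The string 1 is accepted by R but rejected by S.
So L(R) ≠ L(S).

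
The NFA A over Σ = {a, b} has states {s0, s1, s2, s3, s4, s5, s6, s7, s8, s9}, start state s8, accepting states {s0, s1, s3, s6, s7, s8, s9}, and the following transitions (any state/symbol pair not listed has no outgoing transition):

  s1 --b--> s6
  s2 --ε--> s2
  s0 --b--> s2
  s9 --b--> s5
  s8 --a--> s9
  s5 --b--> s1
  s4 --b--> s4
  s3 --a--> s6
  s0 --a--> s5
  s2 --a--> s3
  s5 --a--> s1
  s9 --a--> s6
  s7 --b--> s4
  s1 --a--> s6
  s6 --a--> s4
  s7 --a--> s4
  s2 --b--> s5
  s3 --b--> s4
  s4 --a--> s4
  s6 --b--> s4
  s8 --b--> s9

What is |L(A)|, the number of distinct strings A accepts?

The useful subgraph on states {s1, s5, s6, s8, s9} is acyclic, so L(A) is finite; the longest accepting path visits 5 useful states, giving maximum string length 4.
Counting accepting paths from s8 by length: 1 of length 0, 2 of length 1, 2 of length 2, 4 of length 3, 8 of length 4. Total 17.

17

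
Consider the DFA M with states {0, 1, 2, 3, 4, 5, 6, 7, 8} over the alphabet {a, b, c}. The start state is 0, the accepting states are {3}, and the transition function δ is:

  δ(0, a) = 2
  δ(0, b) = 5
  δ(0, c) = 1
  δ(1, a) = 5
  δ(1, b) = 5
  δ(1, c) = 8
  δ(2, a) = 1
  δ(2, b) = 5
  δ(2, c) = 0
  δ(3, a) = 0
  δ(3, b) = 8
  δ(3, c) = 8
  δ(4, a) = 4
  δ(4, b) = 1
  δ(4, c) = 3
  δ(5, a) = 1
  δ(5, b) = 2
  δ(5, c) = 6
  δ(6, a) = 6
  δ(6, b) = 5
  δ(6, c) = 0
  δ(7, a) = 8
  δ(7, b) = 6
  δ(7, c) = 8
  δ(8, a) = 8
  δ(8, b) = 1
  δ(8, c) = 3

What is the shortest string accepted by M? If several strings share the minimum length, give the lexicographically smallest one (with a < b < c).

ccc

A breadth-first search from 0 reaches an accepting state first via the path 0 → 1 → 8 → 3 on input ccc.
No string of length < 3 is accepted (BFS exhausts all shorter strings without reaching an accepting state), and ccc is the lexicographically least accepting string of length 3.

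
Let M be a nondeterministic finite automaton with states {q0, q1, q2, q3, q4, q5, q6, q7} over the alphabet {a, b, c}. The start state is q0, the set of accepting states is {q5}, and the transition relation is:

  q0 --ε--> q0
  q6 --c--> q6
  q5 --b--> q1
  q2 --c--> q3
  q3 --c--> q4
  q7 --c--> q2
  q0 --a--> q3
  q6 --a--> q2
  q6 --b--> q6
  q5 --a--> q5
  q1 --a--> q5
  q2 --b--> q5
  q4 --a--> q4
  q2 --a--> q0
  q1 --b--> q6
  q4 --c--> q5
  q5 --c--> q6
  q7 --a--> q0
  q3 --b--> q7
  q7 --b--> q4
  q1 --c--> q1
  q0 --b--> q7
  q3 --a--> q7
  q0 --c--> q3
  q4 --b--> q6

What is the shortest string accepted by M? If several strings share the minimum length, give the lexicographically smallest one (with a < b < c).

A breadth-first search from q0 reaches an accepting state first via the path q0 → q3 → q4 → q5 on input acc.
No string of length < 3 is accepted (BFS exhausts all shorter strings without reaching an accepting state), and acc is the lexicographically least accepting string of length 3.

acc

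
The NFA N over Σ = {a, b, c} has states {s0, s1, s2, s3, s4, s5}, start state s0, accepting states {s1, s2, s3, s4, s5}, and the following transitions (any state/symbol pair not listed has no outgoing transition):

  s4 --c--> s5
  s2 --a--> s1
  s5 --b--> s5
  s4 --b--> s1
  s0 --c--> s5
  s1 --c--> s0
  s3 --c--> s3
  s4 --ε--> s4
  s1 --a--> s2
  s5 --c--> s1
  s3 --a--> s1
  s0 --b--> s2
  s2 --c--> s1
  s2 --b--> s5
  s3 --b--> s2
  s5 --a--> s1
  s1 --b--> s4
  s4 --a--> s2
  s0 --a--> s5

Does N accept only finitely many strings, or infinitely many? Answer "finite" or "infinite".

State s0 is reachable from the start and can reach an accepting state, and it lies on the cycle s0 → s2 → s1 → s0.
Traversing that cycle any number of times yields accepted strings of unbounded length, so the language is infinite.

infinite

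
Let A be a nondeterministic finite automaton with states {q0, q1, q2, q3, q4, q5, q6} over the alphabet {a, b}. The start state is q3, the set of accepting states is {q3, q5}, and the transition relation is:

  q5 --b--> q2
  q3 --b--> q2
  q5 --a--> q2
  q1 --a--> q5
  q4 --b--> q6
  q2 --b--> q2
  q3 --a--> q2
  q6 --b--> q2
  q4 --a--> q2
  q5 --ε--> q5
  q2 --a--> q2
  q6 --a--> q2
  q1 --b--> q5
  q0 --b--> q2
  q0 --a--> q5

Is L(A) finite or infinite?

finite

The useful states (reachable from q3 and able to reach an accepting state) are {q3}.
Restricted to these states the transition graph has no cycle, so every accepting path has bounded length and L is finite.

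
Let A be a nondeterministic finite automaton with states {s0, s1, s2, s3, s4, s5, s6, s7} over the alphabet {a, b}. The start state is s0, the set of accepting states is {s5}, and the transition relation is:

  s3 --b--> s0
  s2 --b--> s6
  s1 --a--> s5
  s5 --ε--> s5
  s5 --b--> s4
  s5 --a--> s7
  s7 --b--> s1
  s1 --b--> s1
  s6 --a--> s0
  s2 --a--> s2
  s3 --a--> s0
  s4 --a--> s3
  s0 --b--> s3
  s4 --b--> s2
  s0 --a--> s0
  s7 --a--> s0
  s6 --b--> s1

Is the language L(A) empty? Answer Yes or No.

The states reachable from the start state are {s0, s3}.
None of the accepting states {s5} is reachable, so no string is accepted and L(A) = ∅.

Yes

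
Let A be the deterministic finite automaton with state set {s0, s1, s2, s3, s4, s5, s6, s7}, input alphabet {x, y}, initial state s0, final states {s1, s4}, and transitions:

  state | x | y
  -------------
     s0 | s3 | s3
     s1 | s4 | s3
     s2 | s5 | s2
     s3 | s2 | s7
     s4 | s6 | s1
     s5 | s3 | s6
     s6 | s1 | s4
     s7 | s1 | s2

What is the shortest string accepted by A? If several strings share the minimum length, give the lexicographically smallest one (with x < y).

xyx

A breadth-first search from s0 reaches an accepting state first via the path s0 → s3 → s7 → s1 on input xyx.
No string of length < 3 is accepted (BFS exhausts all shorter strings without reaching an accepting state), and xyx is the lexicographically least accepting string of length 3.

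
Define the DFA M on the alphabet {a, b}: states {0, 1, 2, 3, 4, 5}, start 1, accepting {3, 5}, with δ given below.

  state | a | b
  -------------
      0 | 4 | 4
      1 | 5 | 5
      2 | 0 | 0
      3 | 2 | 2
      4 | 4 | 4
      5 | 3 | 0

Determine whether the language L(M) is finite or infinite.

The useful states (reachable from 1 and able to reach an accepting state) are {1, 3, 5}.
Restricted to these states the transition graph has no cycle, so every accepting path has bounded length and L is finite.

finite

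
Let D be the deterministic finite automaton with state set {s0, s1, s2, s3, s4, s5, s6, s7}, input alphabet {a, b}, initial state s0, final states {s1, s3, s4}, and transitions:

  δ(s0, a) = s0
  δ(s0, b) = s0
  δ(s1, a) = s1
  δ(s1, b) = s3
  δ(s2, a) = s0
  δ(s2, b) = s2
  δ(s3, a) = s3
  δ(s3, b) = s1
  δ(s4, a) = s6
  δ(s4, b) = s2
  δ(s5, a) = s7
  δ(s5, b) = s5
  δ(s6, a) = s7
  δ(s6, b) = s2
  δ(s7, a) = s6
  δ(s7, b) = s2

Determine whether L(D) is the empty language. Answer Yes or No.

Yes

The states reachable from the start state are {s0}.
None of the accepting states {s1, s3, s4} is reachable, so no string is accepted and L(D) = ∅.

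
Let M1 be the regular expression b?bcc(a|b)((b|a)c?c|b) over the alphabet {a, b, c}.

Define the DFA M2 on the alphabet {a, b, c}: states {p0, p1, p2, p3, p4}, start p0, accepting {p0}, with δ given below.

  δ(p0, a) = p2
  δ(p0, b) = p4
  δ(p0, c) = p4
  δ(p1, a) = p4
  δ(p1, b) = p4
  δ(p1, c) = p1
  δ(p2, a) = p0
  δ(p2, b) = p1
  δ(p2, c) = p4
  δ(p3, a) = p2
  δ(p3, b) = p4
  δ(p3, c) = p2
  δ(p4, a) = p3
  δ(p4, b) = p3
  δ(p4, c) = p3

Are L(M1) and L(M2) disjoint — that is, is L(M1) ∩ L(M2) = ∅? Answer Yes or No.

Yes

Converting the expression M1 to a DFA (subset construction, then merging equivalent states) gives the minimal DFA with states {r0, r1, r2, r3, r4, r5, r6, r7, r8, r9, r10}, start state r0, accepting states {r8, r9, r10} and transitions r0: a→r1, b→r2, c→r1; r1: a→r1, b→r1, c→r1; r2: a→r1, b→r3, c→r4; r3: a→r1, b→r1, c→r4; r4: a→r1, b→r1, c→r5; r5: a→r6, b→r6, c→r1; r6: a→r7, b→r8, c→r1; r7: a→r1, b→r1, c→r9; r8: a→r1, b→r1, c→r9; r9: a→r1, b→r1, c→r10; r10: a→r1, b→r1, c→r1.
Exploring the product automaton M1 × M2 from the start pair (r0, p0), following both machines on each input symbol, reaches 22 state pairs: (r0, p0), (r1, p2), (r2, p4), (r1, p4), (r1, p0), (r1, p1), (r1, p3), (r3, p3), (r4, p3), (r4, p2), (r5, p2), (r5, p4), (r6, p0), (r6, p1), (r6, p3), (r7, p2), (r8, p4), (r7, p4), (r9, p4), (r9, p3), (r10, p3), (r10, p2).
M1 accepts in {r8, r9, r10} and M2 accepts in {p0}; no reachable pair has both components accepting, so no string drives both machines to acceptance simultaneously and L(M1) ∩ L(M2) = ∅.
So no string is accepted by both, and the intersection is empty.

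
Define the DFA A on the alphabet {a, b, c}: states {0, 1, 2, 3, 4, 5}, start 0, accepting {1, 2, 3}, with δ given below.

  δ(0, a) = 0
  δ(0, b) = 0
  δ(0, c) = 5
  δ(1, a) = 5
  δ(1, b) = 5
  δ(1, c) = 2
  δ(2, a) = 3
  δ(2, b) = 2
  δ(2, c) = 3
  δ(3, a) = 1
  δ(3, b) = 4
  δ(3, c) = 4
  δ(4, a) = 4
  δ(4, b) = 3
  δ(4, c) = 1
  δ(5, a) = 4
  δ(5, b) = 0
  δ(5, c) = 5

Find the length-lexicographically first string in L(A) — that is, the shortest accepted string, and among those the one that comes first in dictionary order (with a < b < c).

A breadth-first search from 0 reaches an accepting state first via the path 0 → 5 → 4 → 3 on input cab.
No string of length < 3 is accepted (BFS exhausts all shorter strings without reaching an accepting state), and cab is the lexicographically least accepting string of length 3.

cab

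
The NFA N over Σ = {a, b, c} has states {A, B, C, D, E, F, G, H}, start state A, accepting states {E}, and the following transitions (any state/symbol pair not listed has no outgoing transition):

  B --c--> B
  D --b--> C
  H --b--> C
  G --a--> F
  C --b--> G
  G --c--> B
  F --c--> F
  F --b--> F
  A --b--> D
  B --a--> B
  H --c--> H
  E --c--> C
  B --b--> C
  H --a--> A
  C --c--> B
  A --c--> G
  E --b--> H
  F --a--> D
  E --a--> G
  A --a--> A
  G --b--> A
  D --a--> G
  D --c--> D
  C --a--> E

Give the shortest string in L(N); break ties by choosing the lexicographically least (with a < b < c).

bba

A breadth-first search from A reaches an accepting state first via the path A → D → C → E on input bba.
No string of length < 3 is accepted (BFS exhausts all shorter strings without reaching an accepting state), and bba is the lexicographically least accepting string of length 3.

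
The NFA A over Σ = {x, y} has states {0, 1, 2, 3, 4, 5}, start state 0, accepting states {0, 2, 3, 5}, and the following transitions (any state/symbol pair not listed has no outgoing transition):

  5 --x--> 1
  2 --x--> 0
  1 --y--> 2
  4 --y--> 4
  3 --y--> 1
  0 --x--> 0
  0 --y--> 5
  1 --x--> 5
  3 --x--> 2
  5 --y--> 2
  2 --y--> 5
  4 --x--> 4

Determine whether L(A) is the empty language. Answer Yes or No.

No

The empty string ε is accepted: the run 0 ends in the accepting state 0.
Since at least one string is accepted, L(A) is not empty.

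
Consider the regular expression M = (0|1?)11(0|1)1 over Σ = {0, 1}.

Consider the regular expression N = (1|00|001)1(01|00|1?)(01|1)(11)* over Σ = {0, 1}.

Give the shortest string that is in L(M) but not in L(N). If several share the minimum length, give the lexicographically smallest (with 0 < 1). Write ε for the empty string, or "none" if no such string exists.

The string 01101 is accepted by M but not by N.
No shorter string lies in the difference, and 01101 is the lexicographically first length-5 string in L(M) \ L(N).

01101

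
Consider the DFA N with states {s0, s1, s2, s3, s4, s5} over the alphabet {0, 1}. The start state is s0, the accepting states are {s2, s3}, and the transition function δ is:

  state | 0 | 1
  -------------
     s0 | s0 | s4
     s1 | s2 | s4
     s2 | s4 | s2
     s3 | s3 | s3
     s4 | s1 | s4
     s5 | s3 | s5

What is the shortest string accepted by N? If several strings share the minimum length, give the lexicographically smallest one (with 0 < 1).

A breadth-first search from s0 reaches an accepting state first via the path s0 → s4 → s1 → s2 on input 100.
No string of length < 3 is accepted (BFS exhausts all shorter strings without reaching an accepting state), and 100 is the lexicographically least accepting string of length 3.

100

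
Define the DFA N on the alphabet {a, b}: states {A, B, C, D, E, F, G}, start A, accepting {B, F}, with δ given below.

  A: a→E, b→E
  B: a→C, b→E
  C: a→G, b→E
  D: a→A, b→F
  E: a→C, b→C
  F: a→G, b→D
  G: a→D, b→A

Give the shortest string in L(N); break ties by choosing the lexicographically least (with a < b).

A breadth-first search from A reaches an accepting state first via the path A → E → C → G → D → F on input aaaab.
No string of length < 5 is accepted (BFS exhausts all shorter strings without reaching an accepting state), and aaaab is the lexicographically least accepting string of length 5.

aaaab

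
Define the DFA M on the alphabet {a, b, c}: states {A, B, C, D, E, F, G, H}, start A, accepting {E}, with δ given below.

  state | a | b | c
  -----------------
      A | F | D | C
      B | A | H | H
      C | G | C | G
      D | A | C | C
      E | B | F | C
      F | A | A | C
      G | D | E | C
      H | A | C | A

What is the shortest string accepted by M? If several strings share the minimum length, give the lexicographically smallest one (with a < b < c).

A breadth-first search from A reaches an accepting state first via the path A → C → G → E on input cab.
No string of length < 3 is accepted (BFS exhausts all shorter strings without reaching an accepting state), and cab is the lexicographically least accepting string of length 3.

cab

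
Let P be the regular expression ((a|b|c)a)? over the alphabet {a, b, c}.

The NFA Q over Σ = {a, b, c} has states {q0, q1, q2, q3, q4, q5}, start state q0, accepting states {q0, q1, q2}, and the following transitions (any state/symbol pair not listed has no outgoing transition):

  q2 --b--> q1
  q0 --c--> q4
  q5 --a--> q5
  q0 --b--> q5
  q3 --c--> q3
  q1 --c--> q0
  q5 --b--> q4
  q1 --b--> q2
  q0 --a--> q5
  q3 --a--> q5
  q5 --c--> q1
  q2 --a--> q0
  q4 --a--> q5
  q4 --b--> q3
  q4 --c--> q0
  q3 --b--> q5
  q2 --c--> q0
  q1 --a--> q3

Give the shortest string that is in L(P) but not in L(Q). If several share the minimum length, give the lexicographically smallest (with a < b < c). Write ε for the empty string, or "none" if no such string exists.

The string aa is accepted by P but not by Q.
No shorter string lies in the difference, and aa is the lexicographically first length-2 string in L(P) \ L(Q).

aa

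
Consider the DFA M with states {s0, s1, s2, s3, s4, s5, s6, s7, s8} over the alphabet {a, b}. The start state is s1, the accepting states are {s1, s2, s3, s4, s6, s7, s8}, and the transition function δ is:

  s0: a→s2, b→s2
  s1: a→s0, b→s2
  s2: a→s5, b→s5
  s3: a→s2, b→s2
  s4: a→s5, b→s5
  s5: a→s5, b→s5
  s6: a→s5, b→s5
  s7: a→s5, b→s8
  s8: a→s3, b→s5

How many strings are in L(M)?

The useful subgraph on states {s0, s1, s2} is acyclic, so L(M) is finite; the longest accepting path visits 3 useful states, giving maximum string length 2.
Counting accepting paths from s1 by length: 1 of length 0, 1 of length 1, 2 of length 2. Total 4.

4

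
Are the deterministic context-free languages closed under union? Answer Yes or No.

{aⁿbⁿ : n≥0} and {aⁿb²ⁿ : n≥0} are each accepted by a deterministic PDA (push the a's; pop one per b, respectively one per two b's), but their union U is not. Suppose a DPDA M accepted U. Being deterministic, M has a single run on aⁿb²ⁿ, and since aⁿbⁿ ∈ U that run passes through an accepting configuration right after consuming the prefix aⁿbⁿ and then goes on to accept again after n more b's. Build an ordinary (nondeterministic) PDA M′ that simulates M on a's and b's and, at any moment when M is in an accepting state, may switch to a second mode in which it reads only c's, feeding each c to M as a b; M′ accepts when M does. Then M′ accepts aⁱbʲcᵏ (k≥1) exactly when both aⁱbʲ ∈ U and aⁱbʲ⁺ᵏ ∈ U, and checking the four cases (i=j or j=2i, combined with j+k=i or j+k=2i) leaves only i=j=k: so L(M′) ∩ a*b*c⁺ = {aⁿbⁿcⁿ : n≥1} would be context-free, which it is not (pumping lemma) — contradiction. (The union is an unambiguous CFL; it is determinism, not unambiguity, that fails.)

No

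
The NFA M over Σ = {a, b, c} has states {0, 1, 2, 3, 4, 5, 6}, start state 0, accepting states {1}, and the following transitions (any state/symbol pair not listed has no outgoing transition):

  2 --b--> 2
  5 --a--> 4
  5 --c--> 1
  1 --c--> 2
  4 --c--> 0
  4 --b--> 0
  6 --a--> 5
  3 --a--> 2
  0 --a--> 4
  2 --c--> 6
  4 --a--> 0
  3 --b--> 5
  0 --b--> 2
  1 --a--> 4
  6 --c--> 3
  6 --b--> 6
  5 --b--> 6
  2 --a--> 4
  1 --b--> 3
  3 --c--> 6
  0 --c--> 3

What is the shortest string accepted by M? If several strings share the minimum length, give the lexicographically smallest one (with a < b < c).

A breadth-first search from 0 reaches an accepting state first via the path 0 → 3 → 5 → 1 on input cbc.
No string of length < 3 is accepted (BFS exhausts all shorter strings without reaching an accepting state), and cbc is the lexicographically least accepting string of length 3.

cbc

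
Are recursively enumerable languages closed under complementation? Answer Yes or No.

If both L and its complement were r.e., running the two recognisers in parallel would decide L, so L would be recursive; but there are r.e. languages that are not recursive (e.g. the halting problem), and their complements are therefore not r.e.

No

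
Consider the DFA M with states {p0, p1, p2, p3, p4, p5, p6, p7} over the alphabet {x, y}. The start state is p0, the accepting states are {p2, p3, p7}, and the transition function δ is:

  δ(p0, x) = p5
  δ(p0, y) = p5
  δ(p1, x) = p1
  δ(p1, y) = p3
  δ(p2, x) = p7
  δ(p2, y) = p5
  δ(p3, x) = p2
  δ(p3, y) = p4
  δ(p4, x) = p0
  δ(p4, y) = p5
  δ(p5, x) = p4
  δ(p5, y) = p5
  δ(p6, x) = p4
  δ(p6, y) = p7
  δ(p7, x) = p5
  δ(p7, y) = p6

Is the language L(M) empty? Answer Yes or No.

The states reachable from the start state are {p0, p4, p5}.
None of the accepting states {p2, p3, p7} is reachable, so no string is accepted and L(M) = ∅.

Yes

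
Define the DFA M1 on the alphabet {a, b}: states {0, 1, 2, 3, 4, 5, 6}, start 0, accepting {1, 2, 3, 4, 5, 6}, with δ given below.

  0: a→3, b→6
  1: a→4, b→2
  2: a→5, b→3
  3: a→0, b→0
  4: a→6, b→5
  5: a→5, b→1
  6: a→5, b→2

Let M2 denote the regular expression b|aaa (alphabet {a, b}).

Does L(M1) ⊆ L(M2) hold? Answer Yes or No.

No

The string a is in L(M1) but not in L(M2).
So L(M1) ⊄ L(M2).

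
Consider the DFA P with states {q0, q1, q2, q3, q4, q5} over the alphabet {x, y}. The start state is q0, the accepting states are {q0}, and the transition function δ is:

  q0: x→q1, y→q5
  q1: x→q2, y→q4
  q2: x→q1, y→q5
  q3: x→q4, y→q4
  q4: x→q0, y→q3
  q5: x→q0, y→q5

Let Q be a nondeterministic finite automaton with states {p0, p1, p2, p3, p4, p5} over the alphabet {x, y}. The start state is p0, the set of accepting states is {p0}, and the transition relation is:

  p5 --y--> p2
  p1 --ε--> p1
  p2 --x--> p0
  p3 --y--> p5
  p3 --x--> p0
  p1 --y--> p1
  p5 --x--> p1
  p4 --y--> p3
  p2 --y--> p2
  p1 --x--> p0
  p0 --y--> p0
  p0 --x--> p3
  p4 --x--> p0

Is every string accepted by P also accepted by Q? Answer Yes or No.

The string yx is in L(P) but not in L(Q).
So L(P) ⊄ L(Q).

No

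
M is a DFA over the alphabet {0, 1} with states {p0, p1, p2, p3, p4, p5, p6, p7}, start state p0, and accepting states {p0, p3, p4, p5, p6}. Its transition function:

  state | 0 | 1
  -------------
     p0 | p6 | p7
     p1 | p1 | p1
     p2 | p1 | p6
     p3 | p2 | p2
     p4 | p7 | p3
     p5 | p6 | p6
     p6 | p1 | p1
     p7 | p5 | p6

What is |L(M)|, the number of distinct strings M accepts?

The useful subgraph on states {p0, p5, p6, p7} is acyclic, so L(M) is finite; the longest accepting path visits 4 useful states, giving maximum string length 3.
Counting accepting paths from p0 by length: 1 of length 0, 1 of length 1, 2 of length 2, 2 of length 3. Total 6.

6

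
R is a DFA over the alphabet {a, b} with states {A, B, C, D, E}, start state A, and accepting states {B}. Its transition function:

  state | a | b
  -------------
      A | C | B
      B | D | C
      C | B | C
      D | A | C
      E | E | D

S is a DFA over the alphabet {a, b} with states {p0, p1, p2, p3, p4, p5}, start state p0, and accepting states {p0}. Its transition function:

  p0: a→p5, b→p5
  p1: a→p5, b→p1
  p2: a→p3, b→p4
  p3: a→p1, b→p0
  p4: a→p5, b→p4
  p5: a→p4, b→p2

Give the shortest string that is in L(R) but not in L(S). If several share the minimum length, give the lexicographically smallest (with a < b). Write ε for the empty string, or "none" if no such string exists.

b

The string b is accepted by R but not by S.
No shorter string lies in the difference, and b is the lexicographically first length-1 string in L(R) \ L(S).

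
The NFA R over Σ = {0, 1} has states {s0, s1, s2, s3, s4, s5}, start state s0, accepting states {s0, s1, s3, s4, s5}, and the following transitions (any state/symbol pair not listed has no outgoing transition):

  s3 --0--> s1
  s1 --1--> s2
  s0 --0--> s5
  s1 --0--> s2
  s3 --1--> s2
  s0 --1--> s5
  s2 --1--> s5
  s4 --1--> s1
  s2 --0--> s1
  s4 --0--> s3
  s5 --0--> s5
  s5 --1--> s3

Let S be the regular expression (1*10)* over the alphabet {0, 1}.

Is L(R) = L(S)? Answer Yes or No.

No

The string 0 is accepted by R but rejected by S.
So L(R) ≠ L(S).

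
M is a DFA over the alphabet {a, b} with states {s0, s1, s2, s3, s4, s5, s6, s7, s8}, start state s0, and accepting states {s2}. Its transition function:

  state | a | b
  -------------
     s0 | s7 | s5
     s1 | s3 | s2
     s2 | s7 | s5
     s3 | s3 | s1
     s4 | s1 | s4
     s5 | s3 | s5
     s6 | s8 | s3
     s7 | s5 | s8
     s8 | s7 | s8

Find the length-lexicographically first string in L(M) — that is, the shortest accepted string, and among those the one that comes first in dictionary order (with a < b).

A breadth-first search from s0 reaches an accepting state first via the path s0 → s5 → s3 → s1 → s2 on input babb.
No string of length < 4 is accepted (BFS exhausts all shorter strings without reaching an accepting state), and babb is the lexicographically least accepting string of length 4.

babb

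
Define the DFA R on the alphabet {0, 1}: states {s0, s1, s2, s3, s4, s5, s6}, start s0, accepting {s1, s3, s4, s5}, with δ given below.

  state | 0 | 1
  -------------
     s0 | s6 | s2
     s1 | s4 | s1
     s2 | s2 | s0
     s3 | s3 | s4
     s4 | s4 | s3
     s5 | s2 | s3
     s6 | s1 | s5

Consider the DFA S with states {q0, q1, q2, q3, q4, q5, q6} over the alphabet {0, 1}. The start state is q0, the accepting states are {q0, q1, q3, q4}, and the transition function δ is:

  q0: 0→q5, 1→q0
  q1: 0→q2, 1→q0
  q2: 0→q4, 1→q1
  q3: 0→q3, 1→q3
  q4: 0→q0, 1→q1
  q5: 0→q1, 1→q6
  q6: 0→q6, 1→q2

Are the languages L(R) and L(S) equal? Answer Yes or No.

The string 01 is accepted by R but rejected by S.
So L(R) ≠ L(S).

No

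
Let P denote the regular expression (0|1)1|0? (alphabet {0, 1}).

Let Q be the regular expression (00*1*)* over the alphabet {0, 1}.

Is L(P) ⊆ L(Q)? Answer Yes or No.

The string 11 is in L(P) but not in L(Q).
So L(P) ⊄ L(Q).

No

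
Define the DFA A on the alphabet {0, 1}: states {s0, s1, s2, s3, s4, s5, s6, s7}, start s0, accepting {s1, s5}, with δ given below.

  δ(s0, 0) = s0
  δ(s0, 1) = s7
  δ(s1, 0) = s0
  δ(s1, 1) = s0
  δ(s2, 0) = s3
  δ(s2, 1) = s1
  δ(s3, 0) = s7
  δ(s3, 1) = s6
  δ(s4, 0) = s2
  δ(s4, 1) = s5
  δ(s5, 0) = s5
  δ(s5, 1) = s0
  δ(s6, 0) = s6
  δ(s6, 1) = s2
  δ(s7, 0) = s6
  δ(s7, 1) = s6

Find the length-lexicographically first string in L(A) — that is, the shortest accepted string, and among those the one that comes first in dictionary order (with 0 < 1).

A breadth-first search from s0 reaches an accepting state first via the path s0 → s7 → s6 → s2 → s1 on input 1011.
No string of length < 4 is accepted (BFS exhausts all shorter strings without reaching an accepting state), and 1011 is the lexicographically least accepting string of length 4.

1011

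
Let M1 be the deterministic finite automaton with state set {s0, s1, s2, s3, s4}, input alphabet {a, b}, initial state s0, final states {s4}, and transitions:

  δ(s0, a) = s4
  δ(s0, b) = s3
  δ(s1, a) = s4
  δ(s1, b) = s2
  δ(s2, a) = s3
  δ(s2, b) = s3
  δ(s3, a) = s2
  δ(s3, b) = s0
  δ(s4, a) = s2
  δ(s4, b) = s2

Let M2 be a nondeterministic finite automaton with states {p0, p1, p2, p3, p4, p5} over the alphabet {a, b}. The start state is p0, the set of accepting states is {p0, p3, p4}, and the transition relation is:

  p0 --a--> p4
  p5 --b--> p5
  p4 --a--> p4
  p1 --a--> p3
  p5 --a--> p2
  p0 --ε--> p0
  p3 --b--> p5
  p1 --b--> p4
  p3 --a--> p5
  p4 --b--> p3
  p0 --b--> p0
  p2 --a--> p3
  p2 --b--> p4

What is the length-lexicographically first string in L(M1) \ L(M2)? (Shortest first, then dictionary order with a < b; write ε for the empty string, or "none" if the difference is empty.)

aaaba

The string aaaba is accepted by M1 but not by M2.
No shorter string lies in the difference, and aaaba is the lexicographically first length-5 string in L(M1) \ L(M2).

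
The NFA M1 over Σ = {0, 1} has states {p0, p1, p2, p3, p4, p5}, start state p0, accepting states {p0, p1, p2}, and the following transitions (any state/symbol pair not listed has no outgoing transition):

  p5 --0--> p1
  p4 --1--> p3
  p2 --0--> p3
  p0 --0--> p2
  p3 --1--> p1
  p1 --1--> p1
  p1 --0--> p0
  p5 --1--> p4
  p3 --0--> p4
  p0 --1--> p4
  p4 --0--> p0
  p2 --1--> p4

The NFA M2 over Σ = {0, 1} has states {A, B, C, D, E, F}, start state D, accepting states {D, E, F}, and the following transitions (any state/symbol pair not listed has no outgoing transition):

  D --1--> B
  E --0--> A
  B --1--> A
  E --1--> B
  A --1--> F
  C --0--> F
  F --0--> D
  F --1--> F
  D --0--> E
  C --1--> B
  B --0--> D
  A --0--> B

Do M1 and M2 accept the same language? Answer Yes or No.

Yes

Exploring the product automaton M1 × M2 from the start pair (p0, D), following both machines on each input symbol, reaches 5 state pairs: (p0, D), (p2, E), (p4, B), (p3, A), (p1, F).
M1 accepts in {p0, p1, p2} and M2 accepts in {D, E, F}. In every reachable pair the two components are either both accepting — (p0, D), (p2, E), (p1, F) — or both non-accepting, so no string is accepted by exactly one of the machines: L(M1) \ L(M2) and L(M2) \ L(M1) are both empty.
Hence every string is accepted by M1 iff it is accepted by M2, and the two languages coincide.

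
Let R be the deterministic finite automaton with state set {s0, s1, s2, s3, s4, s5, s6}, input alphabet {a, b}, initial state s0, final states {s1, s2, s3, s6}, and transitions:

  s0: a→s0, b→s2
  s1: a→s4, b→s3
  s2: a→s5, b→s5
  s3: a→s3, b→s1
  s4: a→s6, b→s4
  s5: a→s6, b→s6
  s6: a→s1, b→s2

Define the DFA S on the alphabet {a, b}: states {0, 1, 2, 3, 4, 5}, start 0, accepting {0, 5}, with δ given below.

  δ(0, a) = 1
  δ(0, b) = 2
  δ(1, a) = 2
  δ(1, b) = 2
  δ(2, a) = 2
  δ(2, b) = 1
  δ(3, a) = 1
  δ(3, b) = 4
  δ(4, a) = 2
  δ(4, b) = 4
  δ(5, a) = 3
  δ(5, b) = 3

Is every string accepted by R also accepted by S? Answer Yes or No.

The string b is in L(R) but not in L(S).
So L(R) ⊄ L(S).

No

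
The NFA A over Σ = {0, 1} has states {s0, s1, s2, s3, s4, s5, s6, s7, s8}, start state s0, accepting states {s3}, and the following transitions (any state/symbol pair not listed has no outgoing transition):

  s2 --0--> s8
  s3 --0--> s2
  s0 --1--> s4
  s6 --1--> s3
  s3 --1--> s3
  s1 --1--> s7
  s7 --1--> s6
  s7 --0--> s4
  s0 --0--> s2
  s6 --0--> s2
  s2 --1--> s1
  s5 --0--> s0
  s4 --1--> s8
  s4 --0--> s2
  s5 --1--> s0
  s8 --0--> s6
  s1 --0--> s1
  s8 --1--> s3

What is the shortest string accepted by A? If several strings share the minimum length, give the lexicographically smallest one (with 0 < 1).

001

A breadth-first search from s0 reaches an accepting state first via the path s0 → s2 → s8 → s3 on input 001.
No string of length < 3 is accepted (BFS exhausts all shorter strings without reaching an accepting state), and 001 is the lexicographically least accepting string of length 3.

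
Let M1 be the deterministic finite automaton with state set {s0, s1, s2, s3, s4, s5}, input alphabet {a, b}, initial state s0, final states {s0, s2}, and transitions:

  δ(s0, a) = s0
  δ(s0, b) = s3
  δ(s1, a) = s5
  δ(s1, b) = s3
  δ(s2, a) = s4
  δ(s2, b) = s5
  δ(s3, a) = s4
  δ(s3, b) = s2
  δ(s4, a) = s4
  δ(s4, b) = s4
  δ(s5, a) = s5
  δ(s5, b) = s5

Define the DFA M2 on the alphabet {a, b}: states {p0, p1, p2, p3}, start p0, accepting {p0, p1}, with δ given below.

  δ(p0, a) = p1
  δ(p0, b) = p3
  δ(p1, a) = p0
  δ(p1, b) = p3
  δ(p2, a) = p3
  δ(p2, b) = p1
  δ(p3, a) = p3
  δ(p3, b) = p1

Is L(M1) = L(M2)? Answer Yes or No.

The string bab is accepted by M2 but rejected by M1.
So L(M1) ≠ L(M2).

No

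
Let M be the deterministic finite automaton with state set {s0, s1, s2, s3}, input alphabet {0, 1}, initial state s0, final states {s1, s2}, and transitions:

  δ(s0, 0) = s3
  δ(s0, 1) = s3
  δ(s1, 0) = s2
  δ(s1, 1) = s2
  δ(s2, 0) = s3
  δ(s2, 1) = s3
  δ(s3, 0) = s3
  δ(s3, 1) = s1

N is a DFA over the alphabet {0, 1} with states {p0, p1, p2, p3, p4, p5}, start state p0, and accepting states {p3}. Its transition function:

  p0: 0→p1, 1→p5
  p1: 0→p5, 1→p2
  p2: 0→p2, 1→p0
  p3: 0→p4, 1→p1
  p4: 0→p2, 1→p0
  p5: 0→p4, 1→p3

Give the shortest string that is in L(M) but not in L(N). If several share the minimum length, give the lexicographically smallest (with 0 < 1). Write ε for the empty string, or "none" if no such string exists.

The string 01 is accepted by M but not by N.
No shorter string lies in the difference, and 01 is the lexicographically first length-2 string in L(M) \ L(N).

01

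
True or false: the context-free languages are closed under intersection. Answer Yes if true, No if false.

No

{aⁿbⁿcᵐ : m,n≥0} and {aᵐbⁿcⁿ : m,n≥0} are both context-free, but their intersection {aⁿbⁿcⁿ : n≥0} is not (pumping lemma).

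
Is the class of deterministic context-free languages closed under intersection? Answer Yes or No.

No

DCFLs are closed under complement (normalise the DPDA to read all of its input, then flip the verdict). If they were also closed under intersection, De Morgan would make them closed under union; but {aⁿbⁿ : n≥0} and {aⁿb²ⁿ : n≥0} are DCFLs (push the a's; pop one per b, respectively one per two b's) whose union no deterministic PDA accepts: a DPDA for it would have a single run on aⁿb²ⁿ, accepting after the prefix aⁿbⁿ and accepting again after n more b's; an ordinary PDA that simulates it on a's and b's and, at any moment when it is accepting, may switch to reading only a fresh letter c while feeding each c to the simulation as a b, would accept aⁱbʲcᵏ (k≥1) exactly when both aⁱbʲ and aⁱbʲ⁺ᵏ are in the language, i.e. its language intersected with the regular set a*b*c⁺ would be exactly {aⁿbⁿcⁿ : n≥1} — impossible, since context-free languages are closed under intersection with regular sets and {aⁿbⁿcⁿ} is not context-free.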